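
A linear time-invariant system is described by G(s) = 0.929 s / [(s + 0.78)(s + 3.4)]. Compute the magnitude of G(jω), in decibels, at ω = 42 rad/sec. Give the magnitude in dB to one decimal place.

|j42| = 42
|j42 + 0.78| = √(42² + 0.78²) = 42.01
|j42 + 3.4| = √(42² + 3.4²) = 42.14
|G(j42)| = 0.929 × 42 / (42.01 × 42.14) = 0.022043
20 log₁₀(0.022043) = -33.13 dB

-33.1 dB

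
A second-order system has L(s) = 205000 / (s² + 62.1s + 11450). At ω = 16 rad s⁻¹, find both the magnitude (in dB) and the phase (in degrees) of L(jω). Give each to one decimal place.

|(j16)² + 62.1(j16) + 11450| = |11194 + j993.6| = 1.124e+04
|L(j16)| = 205000 / 1.124e+04 = 18.242
20 log₁₀(18.242) = 25.22 dB
∠[(j16)² + 62.1(j16) + 11450] = ∠[11194 + j993.6] = 5.07°
∠L(j16) = −5.07° = -5.07°

|L| = 25.2 dB, ∠L = -5.1°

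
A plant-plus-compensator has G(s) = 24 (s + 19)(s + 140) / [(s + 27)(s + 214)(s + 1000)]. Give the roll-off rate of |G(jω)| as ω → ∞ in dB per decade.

With 2 zeros and 3 poles, the high-frequency asymptotic slope is 20 × (2 − 3) = -20 dB/decade.

-20 dB/decade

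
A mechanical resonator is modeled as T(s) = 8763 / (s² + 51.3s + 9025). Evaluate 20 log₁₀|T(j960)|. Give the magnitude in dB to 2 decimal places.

-40.36 dB

|(j960)² + 51.3(j960) + 9025| = |-9.1258e+05 + j49248| = 9.139e+05
|T(j960)| = 8763 / 9.139e+05 = 0.0095885
20 log₁₀(0.0095885) = -40.365 dB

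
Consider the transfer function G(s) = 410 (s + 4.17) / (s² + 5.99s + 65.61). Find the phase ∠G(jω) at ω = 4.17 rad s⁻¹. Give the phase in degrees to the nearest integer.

18 deg

∠(j4.17 + 4.17) = arctan(4.17/4.17) = 45.00°
∠[(j4.17)² + 5.99(j4.17) + 65.61] = ∠[48.221 + j24.978] = 27.38°
∠G(j4.17) = 45.00° − 27.38° = 17.62°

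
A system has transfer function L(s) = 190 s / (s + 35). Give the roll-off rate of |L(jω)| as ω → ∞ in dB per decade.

0 dB/decade

With 1 zero and 1 pole, the high-frequency asymptotic slope is 20 × (1 − 1) = 0 dB/decade.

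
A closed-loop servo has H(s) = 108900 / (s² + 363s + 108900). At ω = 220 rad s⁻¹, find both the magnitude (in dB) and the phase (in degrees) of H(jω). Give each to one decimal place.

|H| = 0.7 dB, ∠H = -52.9°

|(j220)² + 363(j220) + 108900| = |60500 + j79860| = 1.002e+05
|H(j220)| = 108900 / 1.002e+05 = 1.0869
20 log₁₀(1.0869) = 0.72 dB
∠[(j220)² + 363(j220) + 108900] = ∠[60500 + j79860] = 52.85°
∠H(j220) = −52.85° = -52.85°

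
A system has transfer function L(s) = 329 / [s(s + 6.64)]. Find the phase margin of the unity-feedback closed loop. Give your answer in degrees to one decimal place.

Gain crossover: |L(jω)| = 1 at ω ≈ 17.5 rad/sec.
∠L(j17.5) = −90° − arctan(17.5/6.64) ≈ -159.27°
PM = 180° + (-159.27°) = 20.73°

20.7°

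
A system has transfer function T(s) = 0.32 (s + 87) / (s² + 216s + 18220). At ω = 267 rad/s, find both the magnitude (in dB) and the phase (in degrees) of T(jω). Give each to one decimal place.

|j267 + 87| = √(267² + 87²) = 280.8
|(j267)² + 216(j267) + 18220| = |-53069 + j57672| = 7.837e+04
|T(j267)| = 0.32 × 280.8 / 7.837e+04 = 0.0011466
20 log₁₀(0.0011466) = -58.81 dB
∠(j267 + 87) = arctan(267/87) = 71.95°
∠[(j267)² + 216(j267) + 18220] = ∠[-53069 + j57672] = 132.62°
∠T(j267) = 71.95° − 132.62° = -60.67°

|T| = -58.8 dB, ∠T = -60.7°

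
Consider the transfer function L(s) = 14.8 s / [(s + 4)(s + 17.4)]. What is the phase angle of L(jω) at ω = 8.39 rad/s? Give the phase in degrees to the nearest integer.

-0°

∠(j8.39) = 90.00°
∠(j8.39 + 4) = arctan(8.39/4) = 64.51°
∠(j8.39 + 17.4) = arctan(8.39/17.4) = 25.74°
∠L(j8.39) = 90.00° − (64.51° + 25.74°) = -0.25°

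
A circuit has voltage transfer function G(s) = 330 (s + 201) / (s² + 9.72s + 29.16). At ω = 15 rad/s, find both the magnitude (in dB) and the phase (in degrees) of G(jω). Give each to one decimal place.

|j15 + 201| = √(15² + 201²) = 201.6
|(j15)² + 9.72(j15) + 29.16| = |-195.84 + j145.8| = 244.2
|G(j15)| = 330 × 201.6 / 244.2 = 272.43
20 log₁₀(272.43) = 48.71 dB
∠(j15 + 201) = arctan(15/201) = 4.27°
∠[(j15)² + 9.72(j15) + 29.16] = ∠[-195.84 + j145.8] = 143.33°
∠G(j15) = 4.27° − 143.33° = -139.06°

|G| = 48.7 dB, ∠G = -139.1 deg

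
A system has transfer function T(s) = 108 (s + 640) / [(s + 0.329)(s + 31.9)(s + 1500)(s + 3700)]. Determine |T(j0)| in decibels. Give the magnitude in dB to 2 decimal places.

-58.51 dB

T(0) = 108 × 640 / (0.329 × 31.9 × 1500 × 3700) = 0.0011867
20 log₁₀(0.0011867) = -58.514 dB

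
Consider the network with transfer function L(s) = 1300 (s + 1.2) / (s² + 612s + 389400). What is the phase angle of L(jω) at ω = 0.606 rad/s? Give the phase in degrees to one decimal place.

∠(j0.606 + 1.2) = arctan(0.606/1.2) = 26.79°
∠[(j0.606)² + 612(j0.606) + 389400] = ∠[3.894e+05 + j370.87] = 0.05°
∠L(j0.606) = 26.79° − 0.05° = 26.74°

26.7 deg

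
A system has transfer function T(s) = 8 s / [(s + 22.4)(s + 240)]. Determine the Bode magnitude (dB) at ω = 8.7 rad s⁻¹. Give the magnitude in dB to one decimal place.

-38.4 dB

|j8.7| = 8.7
|j8.7 + 22.4| = √(8.7² + 22.4²) = 24.03
|j8.7 + 240| = √(8.7² + 240²) = 240.2
|T(j8.7)| = 8 × 8.7 / (24.03 × 240.2) = 0.01206
20 log₁₀(0.01206) = -38.37 dB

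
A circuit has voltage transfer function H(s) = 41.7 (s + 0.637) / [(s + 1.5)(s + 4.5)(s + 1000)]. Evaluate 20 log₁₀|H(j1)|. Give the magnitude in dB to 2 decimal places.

|j1 + 0.637| = √(1² + 0.637²) = 1.186
|j1 + 1.5| = √(1² + 1.5²) = 1.803
|j1 + 4.5| = √(1² + 4.5²) = 4.61
|j1 + 1000| = √(1² + 1000²) = 1000
|H(j1)| = 41.7 × 1.186 / (1.803 × 4.61 × 1000) = 0.0059494
20 log₁₀(0.0059494) = -44.511 dB

-44.51 dB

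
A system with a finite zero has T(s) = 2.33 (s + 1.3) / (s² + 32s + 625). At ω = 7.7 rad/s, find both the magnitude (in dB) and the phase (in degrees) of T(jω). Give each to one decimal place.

|j7.7 + 1.3| = √(7.7² + 1.3²) = 7.809
|(j7.7)² + 32(j7.7) + 625| = |565.71 + j246.4| = 617
|T(j7.7)| = 2.33 × 7.809 / 617 = 0.029487
20 log₁₀(0.029487) = -30.61 dB
∠(j7.7 + 1.3) = arctan(7.7/1.3) = 80.42°
∠[(j7.7)² + 32(j7.7) + 625] = ∠[565.71 + j246.4] = 23.54°
∠T(j7.7) = 80.42° − 23.54° = 56.88°

|T| = -30.6 dB, ∠T = 56.9°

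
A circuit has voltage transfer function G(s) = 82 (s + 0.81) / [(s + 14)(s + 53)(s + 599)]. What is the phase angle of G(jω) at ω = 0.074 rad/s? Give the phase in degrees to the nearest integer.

5 deg

∠(j0.074 + 0.81) = arctan(0.074/0.81) = 5.22°
∠(j0.074 + 14) = arctan(0.074/14) = 0.30°
∠(j0.074 + 53) = arctan(0.074/53) = 0.08°
∠(j0.074 + 599) = arctan(0.074/599) = 0.01°
∠G(j0.074) = 5.22° − (0.30° + 0.08° + 0.01°) = 4.83°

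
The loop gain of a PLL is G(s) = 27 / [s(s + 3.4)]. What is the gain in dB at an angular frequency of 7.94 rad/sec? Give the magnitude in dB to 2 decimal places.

|j7.94 + 3.4| = √(7.94² + 3.4²) = 8.637
|j7.94| = 7.94
|G(j7.94)| = 27 / (8.637 × 7.94) = 0.3937
20 log₁₀(0.3937) = -8.097 dB

-8.10 dB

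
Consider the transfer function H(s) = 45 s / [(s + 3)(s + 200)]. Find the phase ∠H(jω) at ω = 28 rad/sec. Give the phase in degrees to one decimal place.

∠(j28) = 90.00°
∠(j28 + 3) = arctan(28/3) = 83.88°
∠(j28 + 200) = arctan(28/200) = 7.97°
∠H(j28) = 90.00° − (83.88° + 7.97°) = -1.85°

-1.9°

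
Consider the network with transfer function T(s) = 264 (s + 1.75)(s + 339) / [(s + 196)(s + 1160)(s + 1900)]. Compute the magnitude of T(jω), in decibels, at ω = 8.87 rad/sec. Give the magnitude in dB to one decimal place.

|j8.87 + 1.75| = √(8.87² + 1.75²) = 9.041
|j8.87 + 339| = √(8.87² + 339²) = 339.1
|j8.87 + 196| = √(8.87² + 196²) = 196.2
|j8.87 + 1160| = √(8.87² + 1160²) = 1160
|j8.87 + 1900| = √(8.87² + 1900²) = 1900
|T(j8.87)| = 264 × 9.041 × 339.1 / (196.2 × 1160 × 1900) = 0.0018717
20 log₁₀(0.0018717) = -54.56 dB

-54.6 dB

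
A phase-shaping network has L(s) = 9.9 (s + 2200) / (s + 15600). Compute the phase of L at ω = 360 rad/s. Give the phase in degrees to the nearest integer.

8°

∠(j360 + 2200) = arctan(360/2200) = 9.29°
∠(j360 + 15600) = arctan(360/15600) = 1.32°
∠L(j360) = 9.29° − 1.32° = 7.97°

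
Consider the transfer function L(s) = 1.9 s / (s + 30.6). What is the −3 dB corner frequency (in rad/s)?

For a single-pole high-pass, the −3 dB point is at the pole: ω = 30.6 rad/s.

30.6 rad/s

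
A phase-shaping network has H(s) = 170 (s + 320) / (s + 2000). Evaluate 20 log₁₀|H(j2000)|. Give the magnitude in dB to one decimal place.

|j2000 + 320| = √(2000² + 320²) = 2025
|j2000 + 2000| = √(2000² + 2000²) = 2828
|H(j2000)| = 170 × 2025 / 2828 = 121.74
20 log₁₀(121.74) = 41.71 dB

41.7 dB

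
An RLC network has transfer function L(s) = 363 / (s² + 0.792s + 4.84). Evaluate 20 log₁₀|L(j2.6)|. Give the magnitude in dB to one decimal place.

|(j2.6)² + 0.792(j2.6) + 4.84| = |-1.92 + j2.0592| = 2.815
|L(j2.6)| = 363 / 2.815 = 128.93
20 log₁₀(128.93) = 42.21 dB

42.2 dB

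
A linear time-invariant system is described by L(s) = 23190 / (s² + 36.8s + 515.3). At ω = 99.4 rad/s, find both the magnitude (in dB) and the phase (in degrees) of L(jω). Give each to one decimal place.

|L| = 7.3 dB, ∠L = -158.7°

|(j99.4)² + 36.8(j99.4) + 515.3| = |-9365.1 + j3657.9| = 1.005e+04
|L(j99.4)| = 23190 / 1.005e+04 = 2.3065
20 log₁₀(2.3065) = 7.26 dB
∠[(j99.4)² + 36.8(j99.4) + 515.3] = ∠[-9365.1 + j3657.9] = 158.66°
∠L(j99.4) = −158.66° = -158.66°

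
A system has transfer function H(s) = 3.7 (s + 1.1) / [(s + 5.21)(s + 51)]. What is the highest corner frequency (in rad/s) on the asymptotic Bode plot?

Break frequencies occur at each pole and zero magnitude: 1.1 rad/s, 5.21 rad/s, 51 rad/s.
The highest is 51 rad/s.

51 rad/s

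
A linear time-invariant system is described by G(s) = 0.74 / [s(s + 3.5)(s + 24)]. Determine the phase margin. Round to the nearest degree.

Gain crossover: |G(jω)| = 1 at ω ≈ 0.00881 rad/s.
∠G(j0.00881) = −90° − arctan(0.00881/3.5) − arctan(0.00881/24) ≈ -90.17°
PM = 180° + (-90.17°) = 89.83°

90°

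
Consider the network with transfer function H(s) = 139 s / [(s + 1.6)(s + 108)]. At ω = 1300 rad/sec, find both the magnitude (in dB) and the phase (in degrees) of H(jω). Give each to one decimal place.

|H| = -19.4 dB, ∠H = -85.2 deg

|j1300| = 1300
|j1300 + 1.6| = √(1300² + 1.6²) = 1300
|j1300 + 108| = √(1300² + 108²) = 1304
|H(j1300)| = 139 × 1300 / (1300 × 1304) = 0.10656
20 log₁₀(0.10656) = -19.45 dB
∠(j1300) = 90.00°
∠(j1300 + 1.6) = arctan(1300/1.6) = 89.93°
∠(j1300 + 108) = arctan(1300/108) = 85.25°
∠H(j1300) = 90.00° − (89.93° + 85.25°) = -85.18°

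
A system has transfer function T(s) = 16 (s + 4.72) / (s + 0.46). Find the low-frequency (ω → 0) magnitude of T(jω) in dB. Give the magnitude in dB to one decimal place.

44.3 dB

T(0) = 16 × 4.72 / 0.46 = 164.17
20 log₁₀(164.17) = 44.31 dB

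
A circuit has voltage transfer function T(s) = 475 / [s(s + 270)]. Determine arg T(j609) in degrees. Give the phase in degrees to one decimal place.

-156.1°

∠(j609 + 270) = arctan(609/270) = 66.09°
∠(j609) = 90.00°
∠T(j609) = − (66.09° + 90.00°) = -156.09°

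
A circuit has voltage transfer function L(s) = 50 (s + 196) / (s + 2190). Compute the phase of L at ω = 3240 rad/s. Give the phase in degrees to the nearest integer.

31°

∠(j3240 + 196) = arctan(3240/196) = 86.54°
∠(j3240 + 2190) = arctan(3240/2190) = 55.94°
∠L(j3240) = 86.54° − 55.94° = 30.59°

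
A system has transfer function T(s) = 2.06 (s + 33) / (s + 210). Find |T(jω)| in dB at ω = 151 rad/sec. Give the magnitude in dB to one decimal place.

1.8 dB

|j151 + 33| = √(151² + 33²) = 154.6
|j151 + 210| = √(151² + 210²) = 258.7
|T(j151)| = 2.06 × 154.6 / 258.7 = 1.231
20 log₁₀(1.231) = 1.81 dB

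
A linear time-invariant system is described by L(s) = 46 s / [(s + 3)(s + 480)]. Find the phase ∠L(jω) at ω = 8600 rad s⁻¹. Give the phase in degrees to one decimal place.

∠(j8600) = 90.00°
∠(j8600 + 3) = arctan(8600/3) = 89.98°
∠(j8600 + 480) = arctan(8600/480) = 86.81°
∠L(j8600) = 90.00° − (89.98° + 86.81°) = -86.79°

-86.8°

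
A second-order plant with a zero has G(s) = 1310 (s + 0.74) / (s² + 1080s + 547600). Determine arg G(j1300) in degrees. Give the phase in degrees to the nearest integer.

∠(j1300 + 0.74) = arctan(1300/0.74) = 89.97°
∠[(j1300)² + 1080(j1300) + 547600] = ∠[-1.1424e+06 + j1.404e+06] = 129.13°
∠G(j1300) = 89.97° − 129.13° = -39.17°

-39°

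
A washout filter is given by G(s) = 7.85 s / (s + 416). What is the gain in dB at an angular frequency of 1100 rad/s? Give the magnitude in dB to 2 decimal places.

17.32 dB

|j1100| = 1100
|j1100 + 416| = √(1100² + 416²) = 1176
|G(j1100)| = 7.85 × 1100 / 1176 = 7.3425
20 log₁₀(7.3425) = 17.317 dB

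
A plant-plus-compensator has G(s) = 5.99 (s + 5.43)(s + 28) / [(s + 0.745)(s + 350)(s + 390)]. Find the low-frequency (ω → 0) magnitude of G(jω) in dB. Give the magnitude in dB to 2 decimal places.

G(0) = 5.99 × 5.43 × 28 / (0.745 × 350 × 390) = 0.0089556
20 log₁₀(0.0089556) = -40.958 dB

-40.96 dB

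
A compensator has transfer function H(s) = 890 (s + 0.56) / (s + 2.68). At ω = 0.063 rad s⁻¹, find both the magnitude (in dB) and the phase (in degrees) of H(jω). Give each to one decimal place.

|j0.063 + 0.56| = √(0.063² + 0.56²) = 0.5635
|j0.063 + 2.68| = √(0.063² + 2.68²) = 2.681
|H(j0.063)| = 890 × 0.5635 / 2.681 = 187.09
20 log₁₀(187.09) = 45.44 dB
∠(j0.063 + 0.56) = arctan(0.063/0.56) = 6.42°
∠(j0.063 + 2.68) = arctan(0.063/2.68) = 1.35°
∠H(j0.063) = 6.42° − 1.35° = 5.07°

|H| = 45.4 dB, ∠H = 5.1°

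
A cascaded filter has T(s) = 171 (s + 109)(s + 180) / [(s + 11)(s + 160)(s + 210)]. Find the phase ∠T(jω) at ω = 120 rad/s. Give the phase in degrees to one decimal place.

∠(j120 + 109) = arctan(120/109) = 47.75°
∠(j120 + 180) = arctan(120/180) = 33.69°
∠(j120 + 11) = arctan(120/11) = 84.76°
∠(j120 + 160) = arctan(120/160) = 36.87°
∠(j120 + 210) = arctan(120/210) = 29.74°
∠T(j120) = 47.75° + 33.69° − (84.76° + 36.87° + 29.74°) = -69.94°

-69.9°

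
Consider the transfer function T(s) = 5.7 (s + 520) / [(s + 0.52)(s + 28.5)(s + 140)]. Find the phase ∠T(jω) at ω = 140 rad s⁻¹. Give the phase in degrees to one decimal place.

-198.2°

∠(j140 + 520) = arctan(140/520) = 15.07°
∠(j140 + 0.52) = arctan(140/0.52) = 89.79°
∠(j140 + 28.5) = arctan(140/28.5) = 78.49°
∠(j140 + 140) = arctan(140/140) = 45.00°
∠T(j140) = 15.07° − (89.79° + 78.49° + 45.00°) = -198.21°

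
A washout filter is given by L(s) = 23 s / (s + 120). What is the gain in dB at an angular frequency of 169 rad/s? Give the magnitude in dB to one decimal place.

|j169| = 169
|j169 + 120| = √(169² + 120²) = 207.3
|L(j169)| = 23 × 169 / 207.3 = 18.753
20 log₁₀(18.753) = 25.46 dB

25.5 dB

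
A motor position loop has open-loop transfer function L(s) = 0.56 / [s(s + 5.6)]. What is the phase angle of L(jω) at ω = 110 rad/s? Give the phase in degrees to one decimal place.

-177.1°

∠(j110 + 5.6) = arctan(110/5.6) = 87.09°
∠(j110) = 90.00°
∠L(j110) = − (87.09° + 90.00°) = -177.09°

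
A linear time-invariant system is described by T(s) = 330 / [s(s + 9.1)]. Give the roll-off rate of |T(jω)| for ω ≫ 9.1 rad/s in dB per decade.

With 0 zeros and 2 poles, the high-frequency asymptotic slope is 20 × (0 − 2) = -40 dB/decade.

-40 dB/decade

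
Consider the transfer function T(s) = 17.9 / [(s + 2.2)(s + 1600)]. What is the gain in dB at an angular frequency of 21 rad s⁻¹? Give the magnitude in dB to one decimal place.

|j21 + 2.2| = √(21² + 2.2²) = 21.11
|j21 + 1600| = √(21² + 1600²) = 1600
|T(j21)| = 17.9 / (21.11 × 1600) = 0.00052979
20 log₁₀(0.00052979) = -65.52 dB

-65.5 dB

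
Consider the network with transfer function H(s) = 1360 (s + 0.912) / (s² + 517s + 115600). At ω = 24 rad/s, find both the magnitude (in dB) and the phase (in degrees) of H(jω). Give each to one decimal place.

|j24 + 0.912| = √(24² + 0.912²) = 24.02
|(j24)² + 517(j24) + 115600| = |1.1502e+05 + j12408| = 1.157e+05
|H(j24)| = 1360 × 24.02 / 1.157e+05 = 0.28233
20 log₁₀(0.28233) = -10.98 dB
∠(j24 + 0.912) = arctan(24/0.912) = 87.82°
∠[(j24)² + 517(j24) + 115600] = ∠[1.1502e+05 + j12408] = 6.16°
∠H(j24) = 87.82° − 6.16° = 81.67°

|H| = -11.0 dB, ∠H = 81.7°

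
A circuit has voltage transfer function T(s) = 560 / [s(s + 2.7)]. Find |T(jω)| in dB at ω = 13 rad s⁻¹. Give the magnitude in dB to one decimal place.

|j13 + 2.7| = √(13² + 2.7²) = 13.28
|j13| = 13
|T(j13)| = 560 / (13.28 × 13) = 3.2444
20 log₁₀(3.2444) = 10.22 dB

10.2 dB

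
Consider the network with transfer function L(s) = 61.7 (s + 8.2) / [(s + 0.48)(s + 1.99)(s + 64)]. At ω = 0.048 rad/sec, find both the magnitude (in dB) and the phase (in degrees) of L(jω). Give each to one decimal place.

|j0.048 + 8.2| = √(0.048² + 8.2²) = 8.2
|j0.048 + 0.48| = √(0.048² + 0.48²) = 0.4824
|j0.048 + 1.99| = √(0.048² + 1.99²) = 1.991
|j0.048 + 64| = √(0.048² + 64²) = 64
|L(j0.048)| = 61.7 × 8.2 / (0.4824 × 1.991 × 64) = 8.2328
20 log₁₀(8.2328) = 18.31 dB
∠(j0.048 + 8.2) = arctan(0.048/8.2) = 0.34°
∠(j0.048 + 0.48) = arctan(0.048/0.48) = 5.71°
∠(j0.048 + 1.99) = arctan(0.048/1.99) = 1.38°
∠(j0.048 + 64) = arctan(0.048/64) = 0.04°
∠L(j0.048) = 0.34° − (5.71° + 1.38° + 0.04°) = -6.80°

|L| = 18.3 dB, ∠L = -6.8°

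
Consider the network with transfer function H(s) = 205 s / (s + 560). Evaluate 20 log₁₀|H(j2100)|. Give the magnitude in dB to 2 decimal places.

45.94 dB

|j2100| = 2100
|j2100 + 560| = √(2100² + 560²) = 2173
|H(j2100)| = 205 × 2100 / 2173 = 198.08
20 log₁₀(198.08) = 45.937 dB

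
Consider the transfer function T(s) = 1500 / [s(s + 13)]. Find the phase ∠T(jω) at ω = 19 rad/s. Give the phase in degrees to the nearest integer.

-146°

∠(j19 + 13) = arctan(19/13) = 55.62°
∠(j19) = 90.00°
∠T(j19) = − (55.62° + 90.00°) = -145.62°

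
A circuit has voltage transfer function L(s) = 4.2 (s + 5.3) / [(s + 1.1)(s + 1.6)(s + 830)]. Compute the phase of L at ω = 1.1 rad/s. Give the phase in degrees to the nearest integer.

-68°

∠(j1.1 + 5.3) = arctan(1.1/5.3) = 11.73°
∠(j1.1 + 1.1) = arctan(1.1/1.1) = 45.00°
∠(j1.1 + 1.6) = arctan(1.1/1.6) = 34.51°
∠(j1.1 + 830) = arctan(1.1/830) = 0.08°
∠L(j1.1) = 11.73° − (45.00° + 34.51° + 0.08°) = -67.86°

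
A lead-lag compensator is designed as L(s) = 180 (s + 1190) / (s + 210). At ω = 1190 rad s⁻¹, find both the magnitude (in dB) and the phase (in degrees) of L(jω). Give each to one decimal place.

|j1190 + 1190| = √(1190² + 1190²) = 1683
|j1190 + 210| = √(1190² + 210²) = 1208
|L(j1190)| = 180 × 1683 / 1208 = 250.68
20 log₁₀(250.68) = 47.98 dB
∠(j1190 + 1190) = arctan(1190/1190) = 45.00°
∠(j1190 + 210) = arctan(1190/210) = 79.99°
∠L(j1190) = 45.00° − 79.99° = -34.99°

|L| = 48.0 dB, ∠L = -35.0 deg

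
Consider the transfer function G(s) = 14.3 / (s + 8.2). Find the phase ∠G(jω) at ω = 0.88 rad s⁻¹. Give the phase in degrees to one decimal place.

-6.1°

∠(j0.88 + 8.2) = arctan(0.88/8.2) = 6.13°
∠G(j0.88) = −6.13° = -6.13°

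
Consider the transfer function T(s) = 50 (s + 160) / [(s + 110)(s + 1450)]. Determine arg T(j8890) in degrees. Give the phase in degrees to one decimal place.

∠(j8890 + 160) = arctan(8890/160) = 88.97°
∠(j8890 + 110) = arctan(8890/110) = 89.29°
∠(j8890 + 1450) = arctan(8890/1450) = 80.74°
∠T(j8890) = 88.97° − (89.29° + 80.74°) = -81.06°

-81.1°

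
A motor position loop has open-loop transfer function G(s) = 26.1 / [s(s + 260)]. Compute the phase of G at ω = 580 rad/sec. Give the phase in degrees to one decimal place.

∠(j580 + 260) = arctan(580/260) = 65.85°
∠(j580) = 90.00°
∠G(j580) = − (65.85° + 90.00°) = -155.85°

-155.9°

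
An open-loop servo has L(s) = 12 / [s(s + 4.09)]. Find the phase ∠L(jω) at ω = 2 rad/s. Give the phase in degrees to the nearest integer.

-116°

∠(j2 + 4.09) = arctan(2/4.09) = 26.06°
∠(j2) = 90.00°
∠L(j2) = − (26.06° + 90.00°) = -116.06°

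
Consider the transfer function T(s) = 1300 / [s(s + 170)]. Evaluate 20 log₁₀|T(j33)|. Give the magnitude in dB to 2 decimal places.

|j33 + 170| = √(33² + 170²) = 173.2
|j33| = 33
|T(j33)| = 1300 / (173.2 × 33) = 0.22748
20 log₁₀(0.22748) = -12.861 dB

-12.86 dB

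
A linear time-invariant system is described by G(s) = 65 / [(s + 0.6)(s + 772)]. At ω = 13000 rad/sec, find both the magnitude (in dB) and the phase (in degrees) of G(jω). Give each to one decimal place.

|j13000 + 0.6| = √(13000² + 0.6²) = 1.3e+04
|j13000 + 772| = √(13000² + 772²) = 1.302e+04
|G(j13000)| = 65 / (1.3e+04 × 1.302e+04) = 3.8394e-07
20 log₁₀(3.8394e-07) = -128.31 dB
∠(j13000 + 0.6) = arctan(13000/0.6) = 90.00°
∠(j13000 + 772) = arctan(13000/772) = 86.60°
∠G(j13000) = − (90.00° + 86.60°) = -176.60°

|G| = -128.3 dB, ∠G = -176.6°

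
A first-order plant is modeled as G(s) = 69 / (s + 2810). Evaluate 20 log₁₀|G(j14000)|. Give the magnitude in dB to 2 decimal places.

|j14000 + 2810| = √(14000² + 2810²) = 1.428e+04
|G(j14000)| = 69 / 1.428e+04 = 0.0048322
20 log₁₀(0.0048322) = -46.317 dB

-46.32 dB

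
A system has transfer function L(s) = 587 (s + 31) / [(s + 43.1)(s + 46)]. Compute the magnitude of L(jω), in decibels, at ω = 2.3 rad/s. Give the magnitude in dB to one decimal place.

|j2.3 + 31| = √(2.3² + 31²) = 31.09
|j2.3 + 43.1| = √(2.3² + 43.1²) = 43.16
|j2.3 + 46| = √(2.3² + 46²) = 46.06
|L(j2.3)| = 587 × 31.09 / (43.16 × 46.06) = 9.179
20 log₁₀(9.179) = 19.26 dB

19.3 dB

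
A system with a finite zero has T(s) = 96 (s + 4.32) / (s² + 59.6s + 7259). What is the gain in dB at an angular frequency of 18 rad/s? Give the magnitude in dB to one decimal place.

-11.9 dB

|j18 + 4.32| = √(18² + 4.32²) = 18.51
|(j18)² + 59.6(j18) + 7259| = |6935 + j1072.8| = 7017
|T(j18)| = 96 × 18.51 / 7017 = 0.25323
20 log₁₀(0.25323) = -11.93 dB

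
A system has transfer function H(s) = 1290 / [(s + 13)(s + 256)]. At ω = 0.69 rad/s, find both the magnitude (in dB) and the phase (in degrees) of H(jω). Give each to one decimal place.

|j0.69 + 13| = √(0.69² + 13²) = 13.02
|j0.69 + 256| = √(0.69² + 256²) = 256
|H(j0.69)| = 1290 / (13.02 × 256) = 0.38707
20 log₁₀(0.38707) = -8.24 dB
∠(j0.69 + 13) = arctan(0.69/13) = 3.04°
∠(j0.69 + 256) = arctan(0.69/256) = 0.15°
∠H(j0.69) = − (3.04° + 0.15°) = -3.19°

|H| = -8.2 dB, ∠H = -3.2°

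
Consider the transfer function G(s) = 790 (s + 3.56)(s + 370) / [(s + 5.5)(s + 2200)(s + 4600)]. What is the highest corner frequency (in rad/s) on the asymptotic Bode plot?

Break frequencies occur at each pole and zero magnitude: 3.56 rad/s, 5.5 rad/s, 370 rad/s, 2200 rad/s, 4600 rad/s.
The highest is 4600 rad/s.

4600 rad/s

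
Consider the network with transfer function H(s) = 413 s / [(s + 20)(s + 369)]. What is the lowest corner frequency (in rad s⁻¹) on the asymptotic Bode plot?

Break frequencies occur at each pole and zero magnitude: 20 rad s⁻¹, 369 rad s⁻¹.
The lowest is 20 rad s⁻¹.

20 rad s⁻¹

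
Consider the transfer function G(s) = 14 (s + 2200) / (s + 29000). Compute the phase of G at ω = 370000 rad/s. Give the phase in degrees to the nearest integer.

4°

∠(j370000 + 2200) = arctan(370000/2200) = 89.66°
∠(j370000 + 29000) = arctan(370000/29000) = 85.52°
∠G(j370000) = 89.66° − 85.52° = 4.14°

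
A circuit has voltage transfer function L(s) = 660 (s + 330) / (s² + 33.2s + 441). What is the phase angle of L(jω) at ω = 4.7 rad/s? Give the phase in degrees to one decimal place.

∠(j4.7 + 330) = arctan(4.7/330) = 0.82°
∠[(j4.7)² + 33.2(j4.7) + 441] = ∠[418.91 + j156.04] = 20.43°
∠L(j4.7) = 0.82° − 20.43° = -19.61°

-19.6 deg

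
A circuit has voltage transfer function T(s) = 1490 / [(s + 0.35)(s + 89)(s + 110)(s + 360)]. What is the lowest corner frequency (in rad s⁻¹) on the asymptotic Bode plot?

0.35 rad s⁻¹

Break frequencies occur at each pole and zero magnitude: 0.35 rad s⁻¹, 89 rad s⁻¹, 110 rad s⁻¹, 360 rad s⁻¹.
The lowest is 0.35 rad s⁻¹.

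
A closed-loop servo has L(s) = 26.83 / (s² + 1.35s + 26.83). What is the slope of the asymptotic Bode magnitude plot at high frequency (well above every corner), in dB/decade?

-40 dB/decade

With 0 zeros and 2 poles, the high-frequency asymptotic slope is 20 × (0 − 2) = -40 dB/decade.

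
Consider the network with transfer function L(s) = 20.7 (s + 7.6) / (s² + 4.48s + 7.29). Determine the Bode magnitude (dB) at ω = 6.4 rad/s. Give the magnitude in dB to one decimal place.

13.4 dB

|j6.4 + 7.6| = √(6.4² + 7.6²) = 9.936
|(j6.4)² + 4.48(j6.4) + 7.29| = |-33.67 + j28.672| = 44.22
|L(j6.4)| = 20.7 × 9.936 / 44.22 = 4.6507
20 log₁₀(4.6507) = 13.35 dB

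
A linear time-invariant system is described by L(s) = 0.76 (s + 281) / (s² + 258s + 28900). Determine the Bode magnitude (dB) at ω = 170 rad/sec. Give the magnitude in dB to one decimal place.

|j170 + 281| = √(170² + 281²) = 328.4
|(j170)² + 258(j170) + 28900| = |0 + j43860| = 4.386e+04
|L(j170)| = 0.76 × 328.4 / 4.386e+04 = 0.0056909
20 log₁₀(0.0056909) = -44.90 dB

-44.9 dB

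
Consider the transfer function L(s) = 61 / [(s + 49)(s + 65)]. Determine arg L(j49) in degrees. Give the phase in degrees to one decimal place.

-82.0°

∠(j49 + 49) = arctan(49/49) = 45.00°
∠(j49 + 65) = arctan(49/65) = 37.01°
∠L(j49) = − (45.00° + 37.01°) = -82.01°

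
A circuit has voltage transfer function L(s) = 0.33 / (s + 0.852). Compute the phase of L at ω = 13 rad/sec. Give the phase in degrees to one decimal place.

-86.3 deg

∠(j13 + 0.852) = arctan(13/0.852) = 86.25°
∠L(j13) = −86.25° = -86.25°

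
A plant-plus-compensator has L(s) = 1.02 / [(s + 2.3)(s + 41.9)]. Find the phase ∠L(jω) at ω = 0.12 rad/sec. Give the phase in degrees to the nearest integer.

∠(j0.12 + 2.3) = arctan(0.12/2.3) = 2.99°
∠(j0.12 + 41.9) = arctan(0.12/41.9) = 0.16°
∠L(j0.12) = − (2.99° + 0.16°) = -3.15°

-3°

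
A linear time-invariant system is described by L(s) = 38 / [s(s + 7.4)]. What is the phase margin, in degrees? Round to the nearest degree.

Gain crossover: |L(jω)| = 1 at ω ≈ 4.41 rad s⁻¹.
∠L(j4.41) = −90° − arctan(4.41/7.4) ≈ -120.80°
PM = 180° + (-120.80°) = 59.20°

59°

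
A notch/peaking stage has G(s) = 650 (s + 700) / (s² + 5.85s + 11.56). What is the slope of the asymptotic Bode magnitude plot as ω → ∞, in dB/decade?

-20 dB/decade

With 1 zero and 2 poles, the high-frequency asymptotic slope is 20 × (1 − 2) = -20 dB/decade.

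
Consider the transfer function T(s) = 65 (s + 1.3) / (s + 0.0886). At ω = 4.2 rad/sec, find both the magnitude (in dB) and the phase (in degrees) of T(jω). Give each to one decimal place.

|T| = 36.7 dB, ∠T = -16.0 deg

|j4.2 + 1.3| = √(4.2² + 1.3²) = 4.397
|j4.2 + 0.0886| = √(4.2² + 0.0886²) = 4.201
|T(j4.2)| = 65 × 4.397 / 4.201 = 68.027
20 log₁₀(68.027) = 36.65 dB
∠(j4.2 + 1.3) = arctan(4.2/1.3) = 72.80°
∠(j4.2 + 0.0886) = arctan(4.2/0.0886) = 88.79°
∠T(j4.2) = 72.80° − 88.79° = -15.99°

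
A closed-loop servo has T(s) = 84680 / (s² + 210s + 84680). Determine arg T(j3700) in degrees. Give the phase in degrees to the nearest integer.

-177°

∠[(j3700)² + 210(j3700) + 84680] = ∠[-1.3605e+07 + j7.77e+05] = 176.73°
∠T(j3700) = −176.73° = -176.73°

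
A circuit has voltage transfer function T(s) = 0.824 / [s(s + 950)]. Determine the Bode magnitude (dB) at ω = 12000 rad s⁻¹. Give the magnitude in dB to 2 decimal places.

-164.88 dB

|j12000 + 950| = √(12000² + 950²) = 1.204e+04
|j12000| = 1.2e+04
|T(j12000)| = 0.824 / (1.204e+04 × 1.2e+04) = 5.7044e-09
20 log₁₀(5.7044e-09) = -164.876 dB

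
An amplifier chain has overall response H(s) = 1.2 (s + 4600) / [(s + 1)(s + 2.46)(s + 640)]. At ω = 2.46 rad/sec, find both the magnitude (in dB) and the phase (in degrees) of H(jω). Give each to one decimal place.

|j2.46 + 4600| = √(2.46² + 4600²) = 4600
|j2.46 + 1| = √(2.46² + 1²) = 2.655
|j2.46 + 2.46| = √(2.46² + 2.46²) = 3.479
|j2.46 + 640| = √(2.46² + 640²) = 640
|H(j2.46)| = 1.2 × 4600 / (2.655 × 3.479 × 640) = 0.9336
20 log₁₀(0.9336) = -0.60 dB
∠(j2.46 + 4600) = arctan(2.46/4600) = 0.03°
∠(j2.46 + 1) = arctan(2.46/1) = 67.88°
∠(j2.46 + 2.46) = arctan(2.46/2.46) = 45.00°
∠(j2.46 + 640) = arctan(2.46/640) = 0.22°
∠H(j2.46) = 0.03° − (67.88° + 45.00° + 0.22°) = -113.07°

|H| = -0.6 dB, ∠H = -113.1°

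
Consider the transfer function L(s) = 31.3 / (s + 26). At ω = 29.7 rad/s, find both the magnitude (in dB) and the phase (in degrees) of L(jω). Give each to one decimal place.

|L| = -2.0 dB, ∠L = -48.8°

|j29.7 + 26| = √(29.7² + 26²) = 39.47
|L(j29.7)| = 31.3 / 39.47 = 0.79295
20 log₁₀(0.79295) = -2.02 dB
∠(j29.7 + 26) = arctan(29.7/26) = 48.80°
∠L(j29.7) = −48.80° = -48.80°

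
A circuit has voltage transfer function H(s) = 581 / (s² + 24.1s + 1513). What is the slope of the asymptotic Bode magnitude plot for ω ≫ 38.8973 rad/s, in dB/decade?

With 0 zeros and 2 poles, the high-frequency asymptotic slope is 20 × (0 − 2) = -40 dB/decade.

-40 dB/decade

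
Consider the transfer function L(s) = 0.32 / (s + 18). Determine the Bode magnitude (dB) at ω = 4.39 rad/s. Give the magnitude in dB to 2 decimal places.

|j4.39 + 18| = √(4.39² + 18²) = 18.53
|L(j4.39)| = 0.32 / 18.53 = 0.017272
20 log₁₀(0.017272) = -35.253 dB

-35.25 dB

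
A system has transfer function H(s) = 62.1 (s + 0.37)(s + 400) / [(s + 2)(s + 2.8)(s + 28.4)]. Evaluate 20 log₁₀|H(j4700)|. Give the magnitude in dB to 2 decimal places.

|j4700 + 0.37| = √(4700² + 0.37²) = 4700
|j4700 + 400| = √(4700² + 400²) = 4717
|j4700 + 2| = √(4700² + 2²) = 4700
|j4700 + 2.8| = √(4700² + 2.8²) = 4700
|j4700 + 28.4| = √(4700² + 28.4²) = 4700
|H(j4700)| = 62.1 × 4700 × 4717 / (4700 × 4700 × 4700) = 0.01326
20 log₁₀(0.01326) = -37.549 dB

-37.55 dB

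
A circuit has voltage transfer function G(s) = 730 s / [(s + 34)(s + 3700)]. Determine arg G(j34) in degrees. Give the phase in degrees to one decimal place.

∠(j34) = 90.00°
∠(j34 + 34) = arctan(34/34) = 45.00°
∠(j34 + 3700) = arctan(34/3700) = 0.53°
∠G(j34) = 90.00° − (45.00° + 0.53°) = 44.47°

44.5 deg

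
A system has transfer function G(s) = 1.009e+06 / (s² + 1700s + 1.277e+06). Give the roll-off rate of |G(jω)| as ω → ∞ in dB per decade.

With 0 zeros and 2 poles, the high-frequency asymptotic slope is 20 × (0 − 2) = -40 dB/decade.

-40 dB/decade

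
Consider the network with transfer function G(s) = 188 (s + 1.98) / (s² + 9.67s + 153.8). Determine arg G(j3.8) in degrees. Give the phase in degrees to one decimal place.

47.7°

∠(j3.8 + 1.98) = arctan(3.8/1.98) = 62.48°
∠[(j3.8)² + 9.67(j3.8) + 153.8] = ∠[139.36 + j36.746] = 14.77°
∠G(j3.8) = 62.48° − 14.77° = 47.71°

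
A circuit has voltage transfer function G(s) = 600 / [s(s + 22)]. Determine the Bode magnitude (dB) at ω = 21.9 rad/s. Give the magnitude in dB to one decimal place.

-1.1 dB

|j21.9 + 22| = √(21.9² + 22²) = 31.04
|j21.9| = 21.9
|G(j21.9)| = 600 / (31.04 × 21.9) = 0.88258
20 log₁₀(0.88258) = -1.08 dB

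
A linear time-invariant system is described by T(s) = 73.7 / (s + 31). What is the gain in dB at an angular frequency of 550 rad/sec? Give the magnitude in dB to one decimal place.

|j550 + 31| = √(550² + 31²) = 550.9
|T(j550)| = 73.7 / 550.9 = 0.13379
20 log₁₀(0.13379) = -17.47 dB

-17.5 dB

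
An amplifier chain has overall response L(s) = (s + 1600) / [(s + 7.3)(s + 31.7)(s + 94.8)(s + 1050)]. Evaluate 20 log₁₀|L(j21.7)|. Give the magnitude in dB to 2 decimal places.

-94.99 dB

|j21.7 + 1600| = √(21.7² + 1600²) = 1600
|j21.7 + 7.3| = √(21.7² + 7.3²) = 22.89
|j21.7 + 31.7| = √(21.7² + 31.7²) = 38.42
|j21.7 + 94.8| = √(21.7² + 94.8²) = 97.25
|j21.7 + 1050| = √(21.7² + 1050²) = 1050
|L(j21.7)| = 1 × 1600 / (22.89 × 38.42 × 97.25 × 1050) = 1.7813e-05
20 log₁₀(1.7813e-05) = -94.985 dB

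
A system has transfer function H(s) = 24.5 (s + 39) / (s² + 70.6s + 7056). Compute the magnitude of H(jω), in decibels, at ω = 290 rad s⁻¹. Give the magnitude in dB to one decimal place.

-20.9 dB

|j290 + 39| = √(290² + 39²) = 292.6
|(j290)² + 70.6(j290) + 7056| = |-77044 + j20474| = 7.972e+04
|H(j290)| = 24.5 × 292.6 / 7.972e+04 = 0.089929
20 log₁₀(0.089929) = -20.92 dB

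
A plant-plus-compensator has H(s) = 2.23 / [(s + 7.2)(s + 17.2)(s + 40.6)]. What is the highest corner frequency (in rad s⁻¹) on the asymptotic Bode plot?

Break frequencies occur at each pole and zero magnitude: 7.2 rad s⁻¹, 17.2 rad s⁻¹, 40.6 rad s⁻¹.
The highest is 40.6 rad s⁻¹.

40.6 rad s⁻¹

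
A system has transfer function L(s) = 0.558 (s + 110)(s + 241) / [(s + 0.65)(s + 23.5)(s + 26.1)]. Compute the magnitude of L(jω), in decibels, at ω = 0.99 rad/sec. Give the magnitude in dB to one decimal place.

26.2 dB

|j0.99 + 110| = √(0.99² + 110²) = 110
|j0.99 + 241| = √(0.99² + 241²) = 241
|j0.99 + 0.65| = √(0.99² + 0.65²) = 1.184
|j0.99 + 23.5| = √(0.99² + 23.5²) = 23.52
|j0.99 + 26.1| = √(0.99² + 26.1²) = 26.12
|L(j0.99)| = 0.558 × 110 × 241 / (1.184 × 23.52 × 26.12) = 20.333
20 log₁₀(20.333) = 26.16 dB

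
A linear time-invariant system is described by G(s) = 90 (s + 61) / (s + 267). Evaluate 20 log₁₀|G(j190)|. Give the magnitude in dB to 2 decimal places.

|j190 + 61| = √(190² + 61²) = 199.6
|j190 + 267| = √(190² + 267²) = 327.7
|G(j190)| = 90 × 199.6 / 327.7 = 54.805
20 log₁₀(54.805) = 34.776 dB

34.78 dB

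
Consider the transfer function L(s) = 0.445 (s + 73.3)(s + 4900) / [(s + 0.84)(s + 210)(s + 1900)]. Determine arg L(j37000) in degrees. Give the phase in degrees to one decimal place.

-94.4 deg

∠(j37000 + 73.3) = arctan(37000/73.3) = 89.89°
∠(j37000 + 4900) = arctan(37000/4900) = 82.46°
∠(j37000 + 0.84) = arctan(37000/0.84) = 90.00°
∠(j37000 + 210) = arctan(37000/210) = 89.67°
∠(j37000 + 1900) = arctan(37000/1900) = 87.06°
∠L(j37000) = 89.89° + 82.46° − (90.00° + 89.67° + 87.06°) = -94.39°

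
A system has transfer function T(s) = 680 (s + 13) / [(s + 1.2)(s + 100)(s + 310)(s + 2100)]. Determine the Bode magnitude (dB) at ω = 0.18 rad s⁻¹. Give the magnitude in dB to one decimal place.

|j0.18 + 13| = √(0.18² + 13²) = 13
|j0.18 + 1.2| = √(0.18² + 1.2²) = 1.213
|j0.18 + 100| = √(0.18² + 100²) = 100
|j0.18 + 310| = √(0.18² + 310²) = 310
|j0.18 + 2100| = √(0.18² + 2100²) = 2100
|T(j0.18)| = 680 × 13 / (1.213 × 100 × 310 × 2100) = 0.00011192
20 log₁₀(0.00011192) = -79.02 dB

-79.0 dB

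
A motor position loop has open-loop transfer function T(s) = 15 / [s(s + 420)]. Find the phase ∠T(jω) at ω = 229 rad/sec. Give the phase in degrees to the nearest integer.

∠(j229 + 420) = arctan(229/420) = 28.60°
∠(j229) = 90.00°
∠T(j229) = − (28.60° + 90.00°) = -118.60°

-119°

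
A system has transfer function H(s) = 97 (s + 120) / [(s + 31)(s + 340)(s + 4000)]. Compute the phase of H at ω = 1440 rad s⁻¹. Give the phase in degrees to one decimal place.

-100.0°

∠(j1440 + 120) = arctan(1440/120) = 85.24°
∠(j1440 + 31) = arctan(1440/31) = 88.77°
∠(j1440 + 340) = arctan(1440/340) = 76.72°
∠(j1440 + 4000) = arctan(1440/4000) = 19.80°
∠H(j1440) = 85.24° − (88.77° + 76.72° + 19.80°) = -100.04°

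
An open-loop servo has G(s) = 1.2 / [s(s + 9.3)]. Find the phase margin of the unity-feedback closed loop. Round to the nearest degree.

89 deg

Gain crossover: |G(jω)| = 1 at ω ≈ 0.129 rad/sec.
∠G(j0.129) = −90° − arctan(0.129/9.3) ≈ -90.79°
PM = 180° + (-90.79°) = 89.21°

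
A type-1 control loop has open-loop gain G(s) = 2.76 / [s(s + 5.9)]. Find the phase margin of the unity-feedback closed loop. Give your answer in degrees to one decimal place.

85.5 deg

Gain crossover: |G(jω)| = 1 at ω ≈ 0.466 rad/s.
∠G(j0.466) = −90° − arctan(0.466/5.9) ≈ -94.52°
PM = 180° + (-94.52°) = 85.48°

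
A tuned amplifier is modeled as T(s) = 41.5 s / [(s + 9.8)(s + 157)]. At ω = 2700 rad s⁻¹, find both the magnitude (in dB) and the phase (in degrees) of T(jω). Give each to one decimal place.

|T| = -36.3 dB, ∠T = -86.5°

|j2700| = 2700
|j2700 + 9.8| = √(2700² + 9.8²) = 2700
|j2700 + 157| = √(2700² + 157²) = 2705
|T(j2700)| = 41.5 × 2700 / (2700 × 2705) = 0.015344
20 log₁₀(0.015344) = -36.28 dB
∠(j2700) = 90.00°
∠(j2700 + 9.8) = arctan(2700/9.8) = 89.79°
∠(j2700 + 157) = arctan(2700/157) = 86.67°
∠T(j2700) = 90.00° − (89.79° + 86.67°) = -86.46°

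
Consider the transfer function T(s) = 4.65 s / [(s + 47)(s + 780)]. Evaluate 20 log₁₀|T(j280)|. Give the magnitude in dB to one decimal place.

-45.1 dB

|j280| = 280
|j280 + 47| = √(280² + 47²) = 283.9
|j280 + 780| = √(280² + 780²) = 828.7
|T(j280)| = 4.65 × 280 / (283.9 × 828.7) = 0.0055336
20 log₁₀(0.0055336) = -45.14 dB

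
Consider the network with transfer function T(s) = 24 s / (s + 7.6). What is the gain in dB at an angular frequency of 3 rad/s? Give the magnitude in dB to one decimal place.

18.9 dB

|j3| = 3
|j3 + 7.6| = √(3² + 7.6²) = 8.171
|T(j3)| = 24 × 3 / 8.171 = 8.812
20 log₁₀(8.812) = 18.90 dB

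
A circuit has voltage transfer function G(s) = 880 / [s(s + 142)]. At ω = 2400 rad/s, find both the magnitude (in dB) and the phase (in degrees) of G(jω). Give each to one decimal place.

|G| = -76.3 dB, ∠G = -176.6°

|j2400 + 142| = √(2400² + 142²) = 2404
|j2400| = 2400
|G(j2400)| = 880 / (2404 × 2400) = 0.00015251
20 log₁₀(0.00015251) = -76.33 dB
∠(j2400 + 142) = arctan(2400/142) = 86.61°
∠(j2400) = 90.00°
∠G(j2400) = − (86.61° + 90.00°) = -176.61°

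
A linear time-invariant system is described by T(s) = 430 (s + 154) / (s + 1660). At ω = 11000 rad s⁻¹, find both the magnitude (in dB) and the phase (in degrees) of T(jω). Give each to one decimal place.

|j11000 + 154| = √(11000² + 154²) = 1.1e+04
|j11000 + 1660| = √(11000² + 1660²) = 1.112e+04
|T(j11000)| = 430 × 1.1e+04 / 1.112e+04 = 425.23
20 log₁₀(425.23) = 52.57 dB
∠(j11000 + 154) = arctan(11000/154) = 89.20°
∠(j11000 + 1660) = arctan(11000/1660) = 81.42°
∠T(j11000) = 89.20° − 81.42° = 7.78°

|T| = 52.6 dB, ∠T = 7.8°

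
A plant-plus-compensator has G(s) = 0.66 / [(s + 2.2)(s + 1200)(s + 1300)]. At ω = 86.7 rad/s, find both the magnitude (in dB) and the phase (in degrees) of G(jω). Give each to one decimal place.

|j86.7 + 2.2| = √(86.7² + 2.2²) = 86.73
|j86.7 + 1200| = √(86.7² + 1200²) = 1203
|j86.7 + 1300| = √(86.7² + 1300²) = 1303
|G(j86.7)| = 0.66 / (86.73 × 1203 × 1303) = 4.8547e-09
20 log₁₀(4.8547e-09) = -166.28 dB
∠(j86.7 + 2.2) = arctan(86.7/2.2) = 88.55°
∠(j86.7 + 1200) = arctan(86.7/1200) = 4.13°
∠(j86.7 + 1300) = arctan(86.7/1300) = 3.82°
∠G(j86.7) = − (88.55° + 4.13° + 3.82°) = -96.49°

|G| = -166.3 dB, ∠G = -96.5 deg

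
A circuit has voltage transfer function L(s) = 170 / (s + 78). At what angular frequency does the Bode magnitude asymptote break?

The single real pole at s = −78 gives a corner at ω = 78 rad/s.

78 rad/s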